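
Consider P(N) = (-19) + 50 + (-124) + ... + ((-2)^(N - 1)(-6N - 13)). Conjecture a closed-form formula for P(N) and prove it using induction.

We claim P(N) = (-2)^N(2N + 5) - 5 for all N ≥ 1.
When N = 1: P(1) = -19, and the closed form gives -19. They agree.
Inductive step: assume the claim holds for N = m, so P(m) = (-2)^m(2m + 5) - 5.
Then P(m+1) = P(m) + ((-2)^m(-6m - 19)) = ((-2)^m(2m + 5) - 5) + ((-2)^m(-6m - 19)).
Simplifying, P(m+1) = -4(-2)^m·m - 14(-2)^m - 5 = (-2)^(m+1)(2(m+1) + 5) - 5,
which is the closed form with N = m+1.
Hence, by induction on N, the claim holds for every N ≥ 1.

P(N) = (-2)^N(2N + 5) - 5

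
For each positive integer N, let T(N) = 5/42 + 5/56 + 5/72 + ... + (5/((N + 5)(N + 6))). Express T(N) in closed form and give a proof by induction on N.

T(N) = 5N/(6(N + 6))

We claim T(N) = 5N/(6(N + 6)) for all N ≥ 1.
For the base case N = 1: T(1) = 5/42, and the closed form gives 5/42. They agree.
Suppose the result is true for N = r, so T(r) = 5r/(6(r + 6)).
Then T(r+1) = T(r) + (5/((r + 6)(r + 7))) = (5r/(6(r + 6))) + (5/((r + 6)(r + 7))).
Simplifying, T(r+1) = 5(r + 1)/(6(r + 7)) = 5(r+1)/(6((r+1) + 6)),
which is the closed form with N = r+1.
This completes the induction.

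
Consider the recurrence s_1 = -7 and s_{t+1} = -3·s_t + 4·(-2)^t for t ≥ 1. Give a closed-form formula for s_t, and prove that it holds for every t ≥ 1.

Computing the first terms: s_1 = -7, s_2 = 13, s_3 = -23. This suggests s_t = (-2)^(t + 2) + (-3)^(t - 1).
Base step (t = 1): the formula gives -7 = -7 = s_1.
Inductive step: suppose the statement holds for some k ≥ 1, so s_k = (-2)^(k + 2) + (-3)^(k - 1).
Then s_{k+1} = -3·s_k + 4·(-2)^k = -3·((-2)^(k + 2) + (-3)^(k - 1)) + 4·(-2)^k = (-2)^(k + 3) + (-3)^k = (-2)^((k+1) + 2) + (-3)^((k+1) - 1),
which is the claimed formula at t = k+1.
Hence, by induction on t, the claim holds for every t ≥ 1.

s_t = (-2)^(t + 2) + (-3)^(t - 1)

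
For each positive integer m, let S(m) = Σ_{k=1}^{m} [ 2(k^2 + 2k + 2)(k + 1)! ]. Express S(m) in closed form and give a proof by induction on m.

S(m) = (2m + 2)(m + 2)! - 4

We claim S(m) = (2m + 2)(m + 2)! - 4 for all m ≥ 1.
Base case (m = 1): S(1) = 20, and the closed form gives 20. They agree.
Suppose the result is true for m = k, so S(k) = (2k + 2)(k + 2)! - 4.
Then S(k+1) = S(k) + (2(k^2 + 4k + 5)(k + 2)!) = ((2k + 2)(k + 2)! - 4) + (2(k^2 + 4k + 5)(k + 2)!).
Simplifying, S(k+1) = (2(k+1) + 2)((k+1) + 2)! - 4,
which is the closed form with m = k+1.
This completes the induction.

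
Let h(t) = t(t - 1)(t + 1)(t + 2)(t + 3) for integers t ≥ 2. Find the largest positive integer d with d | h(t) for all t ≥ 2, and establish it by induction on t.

d = 120

Computing the first values: h(2) = 120 and h(3) = 720; gcd(120, 720) = 120, so d ≤ 120.
We prove 120 | t(t - 1)(t + 1)(t + 2)(t + 3) for all t ≥ 2 by induction on t.
For the base case t = 2: h(2) = 120 = 120·(1), so 120 | h(2).
Suppose the result is true for t = r, i.e. 120 | h(r). Then
h(r+1) − h(r) = r·(r+1)·(r+2)·(r+3)·(r+4) − (r-1)·r·(r+1)·(r+2)·(r+3) = r·(r+1)·(r+2)·(r+3)·[(r+4) − (r-1)] = 5·r·(r+1)·(r+2)·(r+3). The product of 4 consecutive integers is divisible by (4)! = 24, so h(r+1) − h(r) is divisible by 5·24 = 120. By the inductive hypothesis 120 | h(r), hence 120 | h(r+1).
This completes the induction.
Therefore the largest such d is 120.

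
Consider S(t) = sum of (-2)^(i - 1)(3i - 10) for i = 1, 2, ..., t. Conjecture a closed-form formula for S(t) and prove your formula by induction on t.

We claim S(t) = (-2)^t(-t + 3) - 3 for all t ≥ 1.
Base step (t = 1): S(1) = -7, and the closed form gives -7. They agree.
Inductive step: suppose the statement holds for some i ≥ 1, so S(i) = (-2)^i(-i + 3) - 3.
Then S(i+1) = S(i) + ((-2)^i(3i - 7)) = ((-2)^i(-i + 3) - 3) + ((-2)^i(3i - 7)).
Simplifying, S(i+1) = 2(-2)^i·i - 4(-2)^i - 3 = (-2)^(i+1)(-(i+1) + 3) - 3,
which is the closed form with t = i+1.
Hence, by induction on t, the claim holds for every t ≥ 1.

S(t) = (-2)^t(-t + 3) - 3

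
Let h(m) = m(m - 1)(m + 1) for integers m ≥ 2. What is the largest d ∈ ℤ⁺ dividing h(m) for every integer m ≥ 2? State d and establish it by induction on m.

d = 6

Computing the first values: h(2) = 6 and h(3) = 24; gcd(6, 24) = 6, so d ≤ 6.
We prove 6 | m(m - 1)(m + 1) for all m ≥ 2 by induction on m.
Base step (m = 2): h(2) = 6 = 6·(1), so 6 | h(2).
Inductive step: assume the claim holds for m = i, i.e. 6 | h(i). Then
h(i+1) − h(i) = i·(i+1)·(i+2) − (i-1)·i·(i+1) = i·(i+1)·[(i+2) − (i-1)] = 3·i·(i+1). The product of 2 consecutive integers is divisible by (2)! = 2, so h(i+1) − h(i) is divisible by 3·2 = 6. By the inductive hypothesis 6 | h(i), hence 6 | h(i+1).
By induction, the statement is established for all m ≥ 2.
Therefore the largest such d is 6.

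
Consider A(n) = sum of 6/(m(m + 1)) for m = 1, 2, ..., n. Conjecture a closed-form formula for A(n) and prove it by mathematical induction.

We claim A(n) = 6n/(n + 1) for all n ≥ 1.
Base case (n = 1): A(1) = 3, and the closed form gives 3. They agree.
For the inductive step, assume it holds for an arbitrary m ≥ 1, so A(m) = 6m/(m + 1).
Then A(m+1) = A(m) + (6/((m + 1)(m + 2))) = (6m/(m + 1)) + (6/((m + 1)(m + 2))).
Simplifying, A(m+1) = 6(m + 1)/(m + 2) = 6(m+1)/((m+1) + 1),
which is the closed form with n = m+1.
This completes the induction.

A(n) = 6n/(n + 1)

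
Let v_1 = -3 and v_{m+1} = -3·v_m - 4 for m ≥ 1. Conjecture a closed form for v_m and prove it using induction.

v_m = -2(-3)^(m - 1) - 1

Computing the first terms: v_1 = -3, v_2 = 5, v_3 = -19. This suggests v_m = -2(-3)^(m - 1) - 1.
For the base case m = 1: the formula gives -3 = -3 = v_1.
For the inductive step, assume it holds for an arbitrary i ≥ 1, so v_i = -2(-3)^(i - 1) - 1.
Then v_{i+1} = -3·v_i - 4 = -3·(-2(-3)^(i - 1) - 1) - 4 = -2(-3)^i - 1 = -2(-3)^((i+1) - 1) - 1,
which is the claimed formula at m = i+1.
By induction, the statement is established for all m ≥ 1.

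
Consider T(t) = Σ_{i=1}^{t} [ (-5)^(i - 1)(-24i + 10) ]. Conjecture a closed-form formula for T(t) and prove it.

T(t) = (-5)^t(4t - 1) + 1

We claim T(t) = (-5)^t(4t - 1) + 1 for all t ≥ 1.
When t = 1: T(1) = -14, and the closed form gives -14. They agree.
Suppose the result is true for t = i, so T(i) = (-5)^i(4i - 1) + 1.
Then T(i+1) = T(i) + ((-5)^i(-24i - 14)) = ((-5)^i(4i - 1) + 1) + ((-5)^i(-24i - 14)).
Simplifying, T(i+1) = -20(-5)^i·i - 15(-5)^i + 1 = (-5)^(i+1)(4(i+1) - 1) + 1,
which is the closed form with t = i+1.
Hence, by induction on t, the claim holds for every t ≥ 1.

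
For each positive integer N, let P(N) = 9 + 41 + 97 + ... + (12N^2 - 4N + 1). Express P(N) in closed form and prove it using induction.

P(N) = N(2N + 1)^2

We claim P(N) = N(2N + 1)^2 for all N ≥ 1.
For the base case N = 1: P(1) = 9, and the closed form gives 9. They agree.
Suppose the result is true for N = p, so P(p) = p(4p^2 + 4p + 1).
Then P(p+1) = P(p) + (12p^2 + 20p + 9) = (p(4p^2 + 4p + 1)) + (12p^2 + 20p + 9).
Simplifying, P(p+1) = (p + 1)(2p + 3)^2 = (p+1)(2(p+1) + 1)^2,
which is the closed form with N = p+1.
Hence, by induction on N, the claim holds for every N ≥ 1.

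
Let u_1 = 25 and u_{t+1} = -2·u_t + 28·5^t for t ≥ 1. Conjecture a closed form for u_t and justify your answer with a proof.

Computing the first terms: u_1 = 25, u_2 = 90, u_3 = 520. This suggests u_t = 5(-2)^(t - 1) + 4·5^t.
For the base case t = 1: the formula gives 25 = 25 = u_1.
Suppose the result is true for t = j, so u_j = 5(-2)^(j - 1) + 4·5^j.
Then u_{j+1} = -2·u_j + 28·5^j = -2·(5(-2)^(j - 1) + 4·5^j) + 28·5^j = 5(-2)^j + 4·5^(j + 1) = 5(-2)^((j+1) - 1) + 4·5^(j+1),
which is the claimed formula at t = j+1.
By induction, the statement is established for all t ≥ 1.

u_t = 5(-2)^(t - 1) + 4·5^t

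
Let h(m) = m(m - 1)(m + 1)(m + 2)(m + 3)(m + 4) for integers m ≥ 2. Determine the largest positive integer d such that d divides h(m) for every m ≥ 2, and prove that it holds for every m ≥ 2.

d = 720

Computing the first values: h(2) = 720 and h(3) = 5040; gcd(720, 5040) = 720, so d ≤ 720.
We prove 720 | m(m - 1)(m + 1)(m + 2)(m + 3)(m + 4) for all m ≥ 2 by induction on m.
Base case (m = 2): h(2) = 720 = 720·(1), so 720 | h(2).
Inductive step: assume the claim holds for m = j, i.e. 720 | h(j). Then
h(j+1) − h(j) = j·(j+1)·(j+2)·(j+3)·(j+4)·(j+5) − (j-1)·j·(j+1)·(j+2)·(j+3)·(j+4) = j·(j+1)·(j+2)·(j+3)·(j+4)·[(j+5) − (j-1)] = 6·j·(j+1)·(j+2)·(j+3)·(j+4). The product of 5 consecutive integers is divisible by (5)! = 120, so h(j+1) − h(j) is divisible by 6·120 = 720. By the inductive hypothesis 720 | h(j), hence 720 | h(j+1).
This completes the induction.
Therefore the largest such d is 720.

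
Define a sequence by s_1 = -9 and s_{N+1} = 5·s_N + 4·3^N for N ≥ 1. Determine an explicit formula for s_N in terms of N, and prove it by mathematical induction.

s_N = -2·3^N - 3·5^(N - 1)

Computing the first terms: s_1 = -9, s_2 = -33, s_3 = -129. This suggests s_N = -2·3^N - 3·5^(N - 1).
Base step (N = 1): the formula gives -9 = -9 = s_1.
Suppose the result is true for N = m, so s_m = -2·3^m - 3·5^(m - 1).
Then s_{m+1} = 5·s_m + 4·3^m = 5·(-2·3^m - 3·5^(m - 1)) + 4·3^m = -2·3^(m + 1) - 3·5^m = -2·3^(m+1) - 3·5^((m+1) - 1),
which is the claimed formula at N = m+1.
Hence, by induction on N, the claim holds for every N ≥ 1.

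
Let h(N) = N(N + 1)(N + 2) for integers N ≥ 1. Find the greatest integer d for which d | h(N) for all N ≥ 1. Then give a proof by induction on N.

d = 6

Computing the first values: h(1) = 6 and h(2) = 24; gcd(6, 24) = 6, so d ≤ 6.
We prove 6 | N(N + 1)(N + 2) for all N ≥ 1 by induction on N.
When N = 1: h(1) = 6 = 6·(1), so 6 | h(1).
Inductive step: assume the claim holds for N = r, i.e. 6 | h(r). Then
h(r+1) − h(r) = (r+1)·(r+2)·(r+3) − r·(r+1)·(r+2) = (r+1)·(r+2)·[(r+3) − r] = 3·(r+1)·(r+2). The product of 2 consecutive integers is divisible by (2)! = 2, so h(r+1) − h(r) is divisible by 3·2 = 6. By the inductive hypothesis 6 | h(r), hence 6 | h(r+1).
This completes the induction.
Therefore the largest such d is 6.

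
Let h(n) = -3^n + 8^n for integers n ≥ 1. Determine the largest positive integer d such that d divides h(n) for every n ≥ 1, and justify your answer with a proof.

d = 5

Computing the first values: h(1) = 5 and h(2) = 55; gcd(5, 55) = 5, so d ≤ 5.
We prove 5 | -3^n + 8^n for all n ≥ 1 by induction on n.
When n = 1: h(1) = 5 = 5·(1), so 5 | h(1).
For the inductive step, assume it holds for an arbitrary r ≥ 1, i.e. 5 | h(r). Then
8^{r+1} − 3^{r+1} = 8·8^r − 3·3^r = 8·(8^r − 3^r) + (5)·3^r. The first term is divisible by 5 by the inductive hypothesis, and the second term (5)·3^r is divisible by 5 since 5 | 5. Hence 5 | h(r+1).
By induction, the statement is established for all n ≥ 1.
Therefore the largest such d is 5.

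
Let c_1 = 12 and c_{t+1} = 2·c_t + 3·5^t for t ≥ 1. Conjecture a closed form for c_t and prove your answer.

Computing the first terms: c_1 = 12, c_2 = 39, c_3 = 153. This suggests c_t = 7·2^(t - 1) + 5^t.
For the base case t = 1: the formula gives 12 = 12 = c_1.
For the inductive step, assume it holds for an arbitrary m ≥ 1, so c_m = 7·2^(m - 1) + 5^m.
Then c_{m+1} = 2·c_m + 3·5^m = 2·(7·2^(m - 1) + 5^m) + 3·5^m = 7·2^m + 5^(m + 1) = 7·2^((m+1) - 1) + 5^(m+1),
which is the claimed formula at t = m+1.
Hence, by induction on t, the claim holds for every t ≥ 1.

c_t = 7·2^(t - 1) + 5^t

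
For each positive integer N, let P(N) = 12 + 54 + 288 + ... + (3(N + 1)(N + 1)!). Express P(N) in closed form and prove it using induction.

P(N) = 3(N + 2)! - 6

We claim P(N) = 3(N + 2)! - 6 for all N ≥ 1.
For the base case N = 1: P(1) = 12, and the closed form gives 12. They agree.
For the inductive step, assume it holds for an arbitrary r ≥ 1, so P(r) = 3(r + 2)! - 6.
Then P(r+1) = P(r) + (3(r + 2)(r + 2)!) = (3(r + 2)! - 6) + (3(r + 2)(r + 2)!).
Simplifying, P(r+1) = 3((r+1) + 2)! - 6,
which is the closed form with N = r+1.
Hence, by induction on N, the claim holds for every N ≥ 1.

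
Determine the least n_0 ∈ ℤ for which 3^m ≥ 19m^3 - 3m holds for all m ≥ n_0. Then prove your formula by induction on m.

n_0 = 9

At m = 8: 6561 < 9704, so the inequality fails and n_0 ≥ 9. We prove 3^m ≥ 19m^3 - 3m for all m ≥ 9.
For the base case m = 9: 3^m = 19683 and 19m^3 - 3m = 13824, so 19683 ≥ 13824.
Suppose the result is true for m = k, so 3^k ≥ 19k^3 - 3k.
Then 3^(k + 1) = 3·(3^k) ≥ 3·(19k^3 - 3k).
Also, for k ≥ 9 we have 3·(19k^3 - 3k) ≥ 19(k+1)^3 - 3(k+1), since 3·(19k^3 - 3k) − (19(k+1)^3 - 3(k+1)) = 38k^3 - 57k^2 - 63k - 16, which is nonnegative for all k ≥ 9.
Combining, 3^(k + 1) ≥ 19(k+1)^3 - 3(k+1).
This completes the induction.
Hence the smallest such n_0 is 9.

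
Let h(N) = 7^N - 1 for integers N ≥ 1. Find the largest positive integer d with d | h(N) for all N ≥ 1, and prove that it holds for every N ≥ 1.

d = 6

Computing the first values: h(1) = 6 and h(2) = 48; gcd(6, 48) = 6, so d ≤ 6.
We prove 6 | 7^N - 1 for all N ≥ 1 by induction on N.
Base step (N = 1): h(1) = 6 = 6·(1), so 6 | h(1).
Inductive step: suppose the statement holds for some m ≥ 1, i.e. 6 | h(m). Then
7^{m+1} − 1^{m+1} = 7·7^m − 1·1^m = 7·(7^m − 1^m) + (6)·1^m. The first term is divisible by 6 by the inductive hypothesis, and the second term (6)·1^m is divisible by 6 since 6 | 6. Hence 6 | h(m+1).
Hence, by induction on N, the claim holds for every N ≥ 1.
Therefore the largest such d is 6.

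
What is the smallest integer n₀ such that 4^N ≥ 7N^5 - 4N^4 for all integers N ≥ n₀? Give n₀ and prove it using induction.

At N = 9: 262144 < 387099, so the inequality fails and n₀ ≥ 10. We prove 4^N ≥ 7N^5 - 4N^4 for all N ≥ 10.
Base step (N = 10): 4^N = 1048576 and 7N^5 - 4N^4 = 660000, so 1048576 ≥ 660000.
For the inductive step, assume it holds for an arbitrary m ≥ 10, so 4^m ≥ 7m^5 - 4m^4.
Then 4^(m + 1) = 4·(4^m) ≥ 4·(7m^5 - 4m^4).
Also, for m ≥ 10 we have 4·(7m^5 - 4m^4) ≥ 7(m+1)^5 - 4(m+1)^4, since 4·(7m^5 - 4m^4) − (7(m+1)^5 - 4(m+1)^4) = 21m^5 - 47m^4 - 54m^3 - 46m^2 - 19m - 3, which is nonnegative for all m ≥ 10.
Combining, 4^(m + 1) ≥ 7(m+1)^5 - 4(m+1)^4.
This completes the induction.
Hence the smallest such n₀ is 10.

n₀ = 10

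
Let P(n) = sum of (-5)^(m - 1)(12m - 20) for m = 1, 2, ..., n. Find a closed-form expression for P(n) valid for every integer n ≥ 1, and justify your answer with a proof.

We claim P(n) = (-5)^n(-2n + 3) - 3 for all n ≥ 1.
When n = 1: P(1) = -8, and the closed form gives -8. They agree.
Inductive step: assume the claim holds for n = m, so P(m) = (-5)^m(-2m + 3) - 3.
Then P(m+1) = P(m) + ((-5)^m(12m - 8)) = ((-5)^m(-2m + 3) - 3) + ((-5)^m(12m - 8)).
Simplifying, P(m+1) = 10(-5)^m·m - 5(-5)^m - 3 = (-5)^(m+1)(-2(m+1) + 3) - 3,
which is the closed form with n = m+1.
By induction, the statement is established for all n ≥ 1.

P(n) = (-5)^n(-2n + 3) - 3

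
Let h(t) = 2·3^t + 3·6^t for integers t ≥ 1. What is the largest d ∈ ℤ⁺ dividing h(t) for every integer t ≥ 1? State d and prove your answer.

Computing the first values: h(1) = 24 and h(2) = 126; gcd(24, 126) = 6, so d ≤ 6.
We prove 6 | 2·3^t + 3·6^t for all t ≥ 1 by induction on t.
Base step (t = 1): h(1) = 24 = 6·(4), so 6 | h(1).
Inductive step: suppose the statement holds for some i ≥ 1, i.e. 6 | h(i). Then
h(i+1) − 6·h(i) = (2·3^(i+1) + 3·6^(i+1)) − 6·(2·3^i + 3·6^i) = (2)·3^i·(3 − 6) = (-6)·3^i. Since 6 | h(i) by the inductive hypothesis, 6 | 6·h(i); and 6 | -6 since -6 = 6·-1. Therefore 6 | h(i+1).
By the principle of mathematical induction, the result holds for all t ≥ 1.
Therefore the largest such d is 6.

d = 6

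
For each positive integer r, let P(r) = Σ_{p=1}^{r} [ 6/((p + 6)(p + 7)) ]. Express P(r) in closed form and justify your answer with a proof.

We claim P(r) = 6r/(7(r + 7)) for all r ≥ 1.
For the base case r = 1: P(1) = 3/28, and the closed form gives 3/28. They agree.
For the inductive step, assume it holds for an arbitrary p ≥ 1, so P(p) = 6p/(7(p + 7)).
Then P(p+1) = P(p) + (6/((p + 7)(p + 8))) = (6p/(7(p + 7))) + (6/((p + 7)(p + 8))).
Simplifying, P(p+1) = 6(p + 1)/(7(p + 8)) = 6(p+1)/(7((p+1) + 7)),
which is the closed form with r = p+1.
This completes the induction.

P(r) = 6r/(7(r + 7))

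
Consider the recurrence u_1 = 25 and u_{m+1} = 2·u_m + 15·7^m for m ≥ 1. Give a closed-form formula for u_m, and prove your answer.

u_m = 2^(m + 1) + 3·7^m

Computing the first terms: u_1 = 25, u_2 = 155, u_3 = 1045. This suggests u_m = 2^(m + 1) + 3·7^m.
Base step (m = 1): the formula gives 25 = 25 = u_1.
Inductive step: suppose the statement holds for some p ≥ 1, so u_p = 2^(p + 1) + 3·7^p.
Then u_{p+1} = 2·u_p + 15·7^p = 2·(2^(p + 1) + 3·7^p) + 15·7^p = 2^(p + 2) + 3·7^(p + 1) = 2^((p+1) + 1) + 3·7^(p+1),
which is the claimed formula at m = p+1.
By induction, the statement is established for all m ≥ 1.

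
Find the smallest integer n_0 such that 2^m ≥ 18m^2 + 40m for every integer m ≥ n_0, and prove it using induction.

At m = 11: 2048 < 2618, so the inequality fails and n_0 ≥ 12. We prove 2^m ≥ 18m^2 + 40m for all m ≥ 12.
For the base case m = 12: 2^m = 4096 and 18m^2 + 40m = 3072, so 4096 ≥ 3072.
Suppose the result is true for m = j, so 2^j ≥ 18j^2 + 40j.
Then 2^(j + 1) = 2·(2^j) ≥ 2·(18j^2 + 40j).
Also, for j ≥ 12 we have 2·(18j^2 + 40j) ≥ 18(j+1)^2 + 40(j+1), since 2·(18j^2 + 40j) − (18(j+1)^2 + 40(j+1)) = 18j^2 + 4j - 58, which is nonnegative for all j ≥ 12.
Combining, 2^(j + 1) ≥ 18(j+1)^2 + 40(j+1).
By induction, the statement is established for all m ≥ 12.
Hence the smallest such n_0 is 12.

n_0 = 12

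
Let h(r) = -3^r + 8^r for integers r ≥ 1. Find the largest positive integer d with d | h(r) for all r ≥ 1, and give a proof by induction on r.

Computing the first values: h(1) = 5 and h(2) = 55; gcd(5, 55) = 5, so d ≤ 5.
We prove 5 | -3^r + 8^r for all r ≥ 1 by induction on r.
Base step (r = 1): h(1) = 5 = 5·(1), so 5 | h(1).
Suppose the result is true for r = j, i.e. 5 | h(j). Then
8^{j+1} − 3^{j+1} = 8·8^j − 3·3^j = 8·(8^j − 3^j) + (5)·3^j. The first term is divisible by 5 by the inductive hypothesis, and the second term (5)·3^j is divisible by 5 since 5 | 5. Hence 5 | h(j+1).
This completes the induction.
Therefore the largest such d is 5.

d = 5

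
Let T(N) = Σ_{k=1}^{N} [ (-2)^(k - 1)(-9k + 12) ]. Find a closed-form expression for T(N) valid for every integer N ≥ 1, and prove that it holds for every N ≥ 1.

We claim T(N) = 3(-2)^N(N - 1) + 3 for all N ≥ 1.
Base step (N = 1): T(1) = 3, and the closed form gives 3. They agree.
Inductive step: assume the claim holds for N = k, so T(k) = 3(-2)^k(k - 1) + 3.
Then T(k+1) = T(k) + ((-2)^k(-9k + 3)) = (3(-2)^k(k - 1) + 3) + ((-2)^k(-9k + 3)).
Simplifying, T(k+1) = -6(-2)^k·k + 3 = 3(-2)^(k+1)((k+1) - 1) + 3,
which is the closed form with N = k+1.
Hence, by induction on N, the claim holds for every N ≥ 1.

T(N) = 3(-2)^N(N - 1) + 3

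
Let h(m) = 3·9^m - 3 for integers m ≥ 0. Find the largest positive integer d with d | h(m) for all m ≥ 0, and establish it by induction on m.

d = 24

Computing the first values: h(0) = 0 and h(1) = 24; gcd(0, 24) = 24, so d ≤ 24.
We prove 24 | 3·9^m - 3 for all m ≥ 0 by induction on m.
When m = 0: h(0) = 0 = 24·(0), so 24 | h(0).
For the inductive step, assume it holds for an arbitrary p ≥ 0, i.e. 24 | h(p). Then
h(p+1) = 3·9^(p+1) - 3 = 9·(3·9^p - 3) + 24 = 9·h(p) + 24. The first term is divisible by 24 by the inductive hypothesis, and 24 is divisible by 24. Hence 24 | h(p+1).
By the principle of mathematical induction, the result holds for all m ≥ 0.
Therefore the largest such d is 24.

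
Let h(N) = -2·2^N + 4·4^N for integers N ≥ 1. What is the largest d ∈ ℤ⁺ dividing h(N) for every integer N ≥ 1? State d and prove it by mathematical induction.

d = 4

Computing the first values: h(1) = 12 and h(2) = 56; gcd(12, 56) = 4, so d ≤ 4.
We prove 4 | -2·2^N + 4·4^N for all N ≥ 1 by induction on N.
When N = 1: h(1) = 12 = 4·(3), so 4 | h(1).
For the inductive step, assume it holds for an arbitrary m ≥ 1, i.e. 4 | h(m). Then
h(m+1) − 4·h(m) = (-2·2^(m+1) + 4·4^(m+1)) − 4·(-2·2^m + 4·4^m) = (-2)·2^m·(2 − 4) = (4)·2^m. Since 4 | h(m) by the inductive hypothesis, 4 | 4·h(m); and 4 | 4 since 4 = 4·1. Therefore 4 | h(m+1).
By the principle of mathematical induction, the result holds for all N ≥ 1.
Therefore the largest such d is 4.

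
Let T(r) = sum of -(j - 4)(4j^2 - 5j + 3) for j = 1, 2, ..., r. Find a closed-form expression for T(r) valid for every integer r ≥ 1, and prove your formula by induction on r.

T(r) = -r(r^3 - 5r^2 + 2r - 4)

We claim T(r) = -r(r^3 - 5r^2 + 2r - 4) for all r ≥ 1.
When r = 1: T(1) = 6, and the closed form gives 6. They agree.
Inductive step: assume the claim holds for r = j, so T(j) = j(-j^3 + 5j^2 - 2j + 4).
Then T(j+1) = T(j) + ((j - 3)(5j - 4(j + 1)^2 + 2)) = (j(-j^3 + 5j^2 - 2j + 4)) + ((j - 3)(5j - 4(j + 1)^2 + 2)).
Simplifying, T(j+1) = -(j + 1)(j^3 - 2j^2 - 5j - 6) = -(j+1)((j+1)^3 - 5(j+1)^2 + 2(j+1) - 4),
which is the closed form with r = j+1.
By induction, the statement is established for all r ≥ 1.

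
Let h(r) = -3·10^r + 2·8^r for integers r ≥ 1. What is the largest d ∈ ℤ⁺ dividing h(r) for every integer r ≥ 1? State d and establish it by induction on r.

Computing the first values: h(1) = -14 and h(2) = -172; gcd(-14, -172) = 2, so d ≤ 2.
We prove 2 | -3·10^r + 2·8^r for all r ≥ 1 by induction on r.
For the base case r = 1: h(1) = -14 = 2·(-7), so 2 | h(1).
Suppose the result is true for r = k, i.e. 2 | h(k). Then
h(k+1) − 10·h(k) = (-3·10^(k+1) + 2·8^(k+1)) − 10·(-3·10^k + 2·8^k) = (2)·8^k·(8 − 10) = (-4)·8^k. Since 2 | h(k) by the inductive hypothesis, 2 | 10·h(k); and 2 | -4 since -4 = 2·-2. Therefore 2 | h(k+1).
This completes the induction.
Therefore the largest such d is 2.

d = 2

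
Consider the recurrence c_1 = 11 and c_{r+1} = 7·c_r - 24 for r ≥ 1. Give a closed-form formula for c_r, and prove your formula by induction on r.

Computing the first terms: c_1 = 11, c_2 = 53, c_3 = 347. This suggests c_r = 7^r + 4.
Base case (r = 1): the formula gives 11 = 11 = c_1.
Inductive step: assume the claim holds for r = p, so c_p = 7^p + 4.
Then c_{p+1} = 7·c_p - 24 = 7·(7^p + 4) - 24 = 7^(p + 1) + 4,
which is the claimed formula at r = p+1.
By induction, the statement is established for all r ≥ 1.

c_r = 7^r + 4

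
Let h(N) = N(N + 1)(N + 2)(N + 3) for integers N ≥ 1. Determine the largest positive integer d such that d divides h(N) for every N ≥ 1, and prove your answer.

Computing the first values: h(1) = 24 and h(2) = 120; gcd(24, 120) = 24, so d ≤ 24.
We prove 24 | N(N + 1)(N + 2)(N + 3) for all N ≥ 1 by induction on N.
Base case (N = 1): h(1) = 24 = 24·(1), so 24 | h(1).
For the inductive step, assume it holds for an arbitrary j ≥ 1, i.e. 24 | h(j). Then
h(j+1) − h(j) = (j+1)·(j+2)·(j+3)·(j+4) − j·(j+1)·(j+2)·(j+3) = (j+1)·(j+2)·(j+3)·[(j+4) − j] = 4·(j+1)·(j+2)·(j+3). The product of 3 consecutive integers is divisible by (3)! = 6, so h(j+1) − h(j) is divisible by 4·6 = 24. By the inductive hypothesis 24 | h(j), hence 24 | h(j+1).
By induction, the statement is established for all N ≥ 1.
Therefore the largest such d is 24.

d = 24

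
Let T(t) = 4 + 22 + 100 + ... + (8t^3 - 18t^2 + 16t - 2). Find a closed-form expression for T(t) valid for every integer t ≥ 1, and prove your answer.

T(t) = t(2t^3 - 2t^2 + t + 3)

We claim T(t) = t(2t^3 - 2t^2 + t + 3) for all t ≥ 1.
For the base case t = 1: T(1) = 4, and the closed form gives 4. They agree.
For the inductive step, assume it holds for an arbitrary j ≥ 1, so T(j) = j(2j^3 - 2j^2 + j + 3).
Then T(j+1) = T(j) + (8j^3 + 6j^2 + 4j + 4) = (j(2j^3 - 2j^2 + j + 3)) + (8j^3 + 6j^2 + 4j + 4).
Simplifying, T(j+1) = (j + 1)(2j^3 + 4j^2 + 3j + 4) = (j+1)(2(j+1)^3 - 2(j+1)^2 + (j+1) + 3),
which is the closed form with t = j+1.
This completes the induction.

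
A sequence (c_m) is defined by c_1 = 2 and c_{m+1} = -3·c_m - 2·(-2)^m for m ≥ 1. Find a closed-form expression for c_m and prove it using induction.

c_m = (-2)^(m + 1) - 2(-3)^(m - 1)

Computing the first terms: c_1 = 2, c_2 = -2, c_3 = -2. This suggests c_m = (-2)^(m + 1) - 2(-3)^(m - 1).
Base step (m = 1): the formula gives 2 = 2 = c_1.
Suppose the result is true for m = j, so c_j = (-2)^(j + 1) - 2(-3)^(j - 1).
Then c_{j+1} = -3·c_j - 2·(-2)^j = -3·((-2)^(j + 1) - 2(-3)^(j - 1)) - 2·(-2)^j = (-2)^(j + 2) - 2(-3)^j = (-2)^((j+1) + 1) - 2(-3)^((j+1) - 1),
which is the claimed formula at m = j+1.
By induction, the statement is established for all m ≥ 1.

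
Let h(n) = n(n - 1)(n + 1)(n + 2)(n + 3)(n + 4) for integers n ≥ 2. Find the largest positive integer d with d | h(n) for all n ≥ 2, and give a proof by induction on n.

d = 720

Computing the first values: h(2) = 720 and h(3) = 5040; gcd(720, 5040) = 720, so d ≤ 720.
We prove 720 | n(n - 1)(n + 1)(n + 2)(n + 3)(n + 4) for all n ≥ 2 by induction on n.
When n = 2: h(2) = 720 = 720·(1), so 720 | h(2).
Suppose the result is true for n = i, i.e. 720 | h(i). Then
h(i+1) − h(i) = i·(i+1)·(i+2)·(i+3)·(i+4)·(i+5) − (i-1)·i·(i+1)·(i+2)·(i+3)·(i+4) = i·(i+1)·(i+2)·(i+3)·(i+4)·[(i+5) − (i-1)] = 6·i·(i+1)·(i+2)·(i+3)·(i+4). The product of 5 consecutive integers is divisible by (5)! = 120, so h(i+1) − h(i) is divisible by 6·120 = 720. By the inductive hypothesis 720 | h(i), hence 720 | h(i+1).
This completes the induction.
Therefore the largest such d is 720.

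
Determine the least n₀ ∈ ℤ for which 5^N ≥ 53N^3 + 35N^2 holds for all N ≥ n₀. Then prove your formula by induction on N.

At N = 5: 3125 < 7500, so the inequality fails and n₀ ≥ 6. We prove 5^N ≥ 53N^3 + 35N^2 for all N ≥ 6.
For the base case N = 6: 5^N = 15625 and 53N^3 + 35N^2 = 12708, so 15625 ≥ 12708.
Inductive step: suppose the statement holds for some r ≥ 6, so 5^r ≥ 53r^3 + 35r^2.
Then 5^(r + 1) = 5·(5^r) ≥ 5·(53r^3 + 35r^2).
Also, for r ≥ 6 we have 5·(53r^3 + 35r^2) ≥ 53(r+1)^3 + 35(r+1)^2, since 5·(53r^3 + 35r^2) − (53(r+1)^3 + 35(r+1)^2) = 212r^3 - 19r^2 - 229r - 88, which is nonnegative for all r ≥ 6.
Combining, 5^(r + 1) ≥ 53(r+1)^3 + 35(r+1)^2.
Hence, by induction on N, the claim holds for every N ≥ 6.
Hence the smallest such n₀ is 6.

n₀ = 6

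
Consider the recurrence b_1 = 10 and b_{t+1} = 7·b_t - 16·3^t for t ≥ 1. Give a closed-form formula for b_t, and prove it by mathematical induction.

Computing the first terms: b_1 = 10, b_2 = 22, b_3 = 10. This suggests b_t = 4·3^t - 2·7^(t - 1).
When t = 1: the formula gives 10 = 10 = b_1.
Inductive step: assume the claim holds for t = r, so b_r = 4·3^r - 2·7^(r - 1).
Then b_{r+1} = 7·b_r - 16·3^r = 7·(4·3^r - 2·7^(r - 1)) - 16·3^r = 4·3^(r + 1) - 2·7^r = 4·3^(r+1) - 2·7^((r+1) - 1),
which is the claimed formula at t = r+1.
By the principle of mathematical induction, the result holds for all t ≥ 1.

b_t = 4·3^t - 2·7^(t - 1)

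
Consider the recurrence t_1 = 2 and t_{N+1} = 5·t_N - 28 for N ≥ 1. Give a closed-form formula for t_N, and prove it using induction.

Computing the first terms: t_1 = 2, t_2 = -18, t_3 = -118. This suggests t_N = -5^N + 7.
When N = 1: the formula gives 2 = 2 = t_1.
Inductive step: assume the claim holds for N = p, so t_p = -5^p + 7.
Then t_{p+1} = 5·t_p - 28 = 5·(-5^p + 7) - 28 = -5^(p + 1) + 7,
which is the claimed formula at N = p+1.
This completes the induction.

t_N = -5^N + 7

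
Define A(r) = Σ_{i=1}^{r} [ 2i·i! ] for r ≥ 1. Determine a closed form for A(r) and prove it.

We claim A(r) = 2(r + 1)! - 2 for all r ≥ 1.
Base case (r = 1): A(1) = 2, and the closed form gives 2. They agree.
Suppose the result is true for r = i, so A(i) = 2(i + 1)! - 2.
Then A(i+1) = A(i) + (2(i + 1)(i + 1)!) = (2(i + 1)! - 2) + (2(i + 1)(i + 1)!).
Simplifying, A(i+1) = 2((i+1) + 1)! - 2,
which is the closed form with r = i+1.
By induction, the statement is established for all r ≥ 1.

A(r) = 2(r + 1)! - 2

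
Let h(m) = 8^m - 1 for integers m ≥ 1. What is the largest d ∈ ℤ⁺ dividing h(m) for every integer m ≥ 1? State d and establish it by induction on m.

d = 7

Computing the first values: h(1) = 7 and h(2) = 63; gcd(7, 63) = 7, so d ≤ 7.
We prove 7 | 8^m - 1 for all m ≥ 1 by induction on m.
When m = 1: h(1) = 7 = 7·(1), so 7 | h(1).
Suppose the result is true for m = p, i.e. 7 | h(p). Then
8^{p+1} − 1^{p+1} = 8·8^p − 1·1^p = 8·(8^p − 1^p) + (7)·1^p. The first term is divisible by 7 by the inductive hypothesis, and the second term (7)·1^p is divisible by 7 since 7 | 7. Hence 7 | h(p+1).
This completes the induction.
Therefore the largest such d is 7.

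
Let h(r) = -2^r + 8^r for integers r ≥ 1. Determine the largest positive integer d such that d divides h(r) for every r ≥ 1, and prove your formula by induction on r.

Computing the first values: h(1) = 6 and h(2) = 60; gcd(6, 60) = 6, so d ≤ 6.
We prove 6 | -2^r + 8^r for all r ≥ 1 by induction on r.
For the base case r = 1: h(1) = 6 = 6·(1), so 6 | h(1).
Inductive step: assume the claim holds for r = i, i.e. 6 | h(i). Then
8^{i+1} − 2^{i+1} = 8·8^i − 2·2^i = 8·(8^i − 2^i) + (6)·2^i. The first term is divisible by 6 by the inductive hypothesis, and the second term (6)·2^i is divisible by 6 since 6 | 6. Hence 6 | h(i+1).
By induction, the statement is established for all r ≥ 1.
Therefore the largest such d is 6.

d = 6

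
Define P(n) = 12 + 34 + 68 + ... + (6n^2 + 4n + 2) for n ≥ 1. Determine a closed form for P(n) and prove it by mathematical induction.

P(n) = n(2n^2 + 5n + 5)

We claim P(n) = n(2n^2 + 5n + 5) for all n ≥ 1.
Base case (n = 1): P(1) = 12, and the closed form gives 12. They agree.
Inductive step: suppose the statement holds for some j ≥ 1, so P(j) = j(2j^2 + 5j + 5).
Then P(j+1) = P(j) + (6j^2 + 16j + 12) = (j(2j^2 + 5j + 5)) + (6j^2 + 16j + 12).
Simplifying, P(j+1) = (j + 1)(2j^2 + 9j + 12) = (j+1)(2(j+1)^2 + 5(j+1) + 5),
which is the closed form with n = j+1.
By the principle of mathematical induction, the result holds for all n ≥ 1.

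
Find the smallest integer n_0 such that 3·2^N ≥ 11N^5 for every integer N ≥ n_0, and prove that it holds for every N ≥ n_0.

At N = 25: 100663296 < 107421875, so the inequality fails and n_0 ≥ 26. We prove 3·2^N ≥ 11N^5 for all N ≥ 26.
Base step (N = 26): 3·2^N = 201326592 and 11N^5 = 130695136, so 201326592 ≥ 130695136.
For the inductive step, assume it holds for an arbitrary p ≥ 26, so 3·2^p ≥ 11p^5.
Then 3·2^(p + 1) = 2·(3·2^p) ≥ 2·(11p^5).
Also, for p ≥ 26 we have 2·(11p^5) ≥ 11(p+1)^5, since 2 ≥ (1 + 1/p)^5 for all p ≥ 26.
Combining, 3·2^(p + 1) ≥ 11(p+1)^5.
This completes the induction.
Hence the smallest such n_0 is 26.

n_0 = 26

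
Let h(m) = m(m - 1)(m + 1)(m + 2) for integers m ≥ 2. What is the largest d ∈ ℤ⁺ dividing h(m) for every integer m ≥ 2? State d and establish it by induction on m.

Computing the first values: h(2) = 24 and h(3) = 120; gcd(24, 120) = 24, so d ≤ 24.
We prove 24 | m(m - 1)(m + 1)(m + 2) for all m ≥ 2 by induction on m.
Base case (m = 2): h(2) = 24 = 24·(1), so 24 | h(2).
Inductive step: suppose the statement holds for some p ≥ 2, i.e. 24 | h(p). Then
h(p+1) − h(p) = p·(p+1)·(p+2)·(p+3) − (p-1)·p·(p+1)·(p+2) = p·(p+1)·(p+2)·[(p+3) − (p-1)] = 4·p·(p+1)·(p+2). The product of 3 consecutive integers is divisible by (3)! = 6, so h(p+1) − h(p) is divisible by 4·6 = 24. By the inductive hypothesis 24 | h(p), hence 24 | h(p+1).
Hence, by induction on m, the claim holds for every m ≥ 2.
Therefore the largest such d is 24.

d = 24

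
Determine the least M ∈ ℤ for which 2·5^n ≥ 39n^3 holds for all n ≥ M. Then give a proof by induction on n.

At n = 4: 1250 < 2496, so the inequality fails and M ≥ 5. We prove 2·5^n ≥ 39n^3 for all n ≥ 5.
When n = 5: 2·5^n = 6250 and 39n^3 = 4875, so 6250 ≥ 4875.
Inductive step: suppose the statement holds for some m ≥ 5, so 2·5^m ≥ 39m^3.
Then 2·5^(m + 1) = 5·(2·5^m) ≥ 5·(39m^3).
Also, for m ≥ 5 we have 5·(39m^3) ≥ 39(m+1)^3, since 5 ≥ (1 + 1/m)^3 for all m ≥ 5.
Combining, 2·5^(m + 1) ≥ 39(m+1)^3.
By induction, the statement is established for all n ≥ 5.
Hence the smallest such M is 5.

M = 5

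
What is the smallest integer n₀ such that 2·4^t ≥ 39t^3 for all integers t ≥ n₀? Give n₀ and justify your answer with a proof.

n₀ = 7

At t = 6: 8192 < 8424, so the inequality fails and n₀ ≥ 7. We prove 2·4^t ≥ 39t^3 for all t ≥ 7.
When t = 7: 2·4^t = 32768 and 39t^3 = 13377, so 32768 ≥ 13377.
Suppose the result is true for t = m, so 2·4^m ≥ 39m^3.
Then 2·4^(m + 1) = 4·(2·4^m) ≥ 4·(39m^3).
Also, for m ≥ 7 we have 4·(39m^3) ≥ 39(m+1)^3, since 4 ≥ (1 + 1/m)^3 for all m ≥ 7.
Combining, 2·4^(m + 1) ≥ 39(m+1)^3.
Hence, by induction on t, the claim holds for every t ≥ 7.
Hence the smallest such n₀ is 7.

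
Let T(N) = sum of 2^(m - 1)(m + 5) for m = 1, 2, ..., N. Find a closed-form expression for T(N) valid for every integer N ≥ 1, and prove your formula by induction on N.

We claim T(N) = 2^N(N + 4) - 4 for all N ≥ 1.
Base step (N = 1): T(1) = 6, and the closed form gives 6. They agree.
Inductive step: suppose the statement holds for some m ≥ 1, so T(m) = 2^m(m + 4) - 4.
Then T(m+1) = T(m) + (2^m(m + 6)) = (2^m(m + 4) - 4) + (2^m(m + 6)).
Simplifying, T(m+1) = 2·2^m·m + 10·2^m - 4 = 2^(m+1)((m+1) + 4) - 4,
which is the closed form with N = m+1.
Hence, by induction on N, the claim holds for every N ≥ 1.

T(N) = 2^N(N + 4) - 4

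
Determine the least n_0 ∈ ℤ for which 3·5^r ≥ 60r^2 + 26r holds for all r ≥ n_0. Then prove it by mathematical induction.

n_0 = 4

At r = 3: 375 < 618, so the inequality fails and n_0 ≥ 4. We prove 3·5^r ≥ 60r^2 + 26r for all r ≥ 4.
For the base case r = 4: 3·5^r = 1875 and 60r^2 + 26r = 1064, so 1875 ≥ 1064.
Inductive step: suppose the statement holds for some i ≥ 4, so 3·5^i ≥ 60i^2 + 26i.
Then 3·5^(i + 1) = 5·(3·5^i) ≥ 5·(60i^2 + 26i).
Also, for i ≥ 4 we have 5·(60i^2 + 26i) ≥ 60(i+1)^2 + 26(i+1), since 5·(60i^2 + 26i) − (60(i+1)^2 + 26(i+1)) = 240i^2 - 16i - 86, which is nonnegative for all i ≥ 4.
Combining, 3·5^(i + 1) ≥ 60(i+1)^2 + 26(i+1).
By induction, the statement is established for all r ≥ 4.
Hence the smallest such n_0 is 4.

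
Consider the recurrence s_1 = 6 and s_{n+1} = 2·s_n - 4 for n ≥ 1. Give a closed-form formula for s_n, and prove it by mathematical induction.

s_n = 2^n + 4

Computing the first terms: s_1 = 6, s_2 = 8, s_3 = 12. This suggests s_n = 2^n + 4.
Base step (n = 1): the formula gives 6 = 6 = s_1.
Inductive step: assume the claim holds for n = p, so s_p = 2^p + 4.
Then s_{p+1} = 2·s_p - 4 = 2·(2^p + 4) - 4 = 2^(p + 1) + 4,
which is the claimed formula at n = p+1.
This completes the induction.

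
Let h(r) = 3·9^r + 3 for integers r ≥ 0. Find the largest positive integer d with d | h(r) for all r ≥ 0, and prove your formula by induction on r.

Computing the first values: h(0) = 6 and h(1) = 30; gcd(6, 30) = 6, so d ≤ 6.
We prove 6 | 3·9^r + 3 for all r ≥ 0 by induction on r.
Base case (r = 0): h(0) = 6 = 6·(1), so 6 | h(0).
Inductive step: suppose the statement holds for some j ≥ 0, i.e. 6 | h(j). Then
h(j+1) = 3·9^(j+1) + 3 = 9·(3·9^j + 3) - 24 = 9·h(j) - 24. The first term is divisible by 6 by the inductive hypothesis, and -24 is divisible by 6. Hence 6 | h(j+1).
By induction, the statement is established for all r ≥ 0.
Therefore the largest such d is 6.

d = 6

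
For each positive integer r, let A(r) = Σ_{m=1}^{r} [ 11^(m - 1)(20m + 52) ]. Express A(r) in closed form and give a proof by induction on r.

A(r) = 11^r(2r + 5) - 5

We claim A(r) = 11^r(2r + 5) - 5 for all r ≥ 1.
For the base case r = 1: A(1) = 72, and the closed form gives 72. They agree.
Suppose the result is true for r = m, so A(m) = 11^m(2m + 5) - 5.
Then A(m+1) = A(m) + (11^m(20m + 72)) = (11^m(2m + 5) - 5) + (11^m(20m + 72)).
Simplifying, A(m+1) = 22·11^m·m + 77·11^m - 5 = 11^(m+1)(2(m+1) + 5) - 5,
which is the closed form with r = m+1.
By the principle of mathematical induction, the result holds for all r ≥ 1.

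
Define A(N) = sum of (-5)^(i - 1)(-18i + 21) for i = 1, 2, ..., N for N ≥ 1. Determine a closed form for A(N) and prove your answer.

We claim A(N) = 3(-5)^N(N - 1) + 3 for all N ≥ 1.
Base case (N = 1): A(1) = 3, and the closed form gives 3. They agree.
Inductive step: suppose the statement holds for some i ≥ 1, so A(i) = 3(-5)^i(i - 1) + 3.
Then A(i+1) = A(i) + ((-5)^i(-18i + 3)) = (3(-5)^i(i - 1) + 3) + ((-5)^i(-18i + 3)).
Simplifying, A(i+1) = -15(-5)^i·i + 3 = 3(-5)^(i+1)((i+1) - 1) + 3,
which is the closed form with N = i+1.
By induction, the statement is established for all N ≥ 1.

A(N) = 3(-5)^N(N - 1) + 3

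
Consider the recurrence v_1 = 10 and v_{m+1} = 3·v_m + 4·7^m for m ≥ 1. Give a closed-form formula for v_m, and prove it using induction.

Computing the first terms: v_1 = 10, v_2 = 58, v_3 = 370. This suggests v_m = 3^m + 7^m.
Base case (m = 1): the formula gives 10 = 10 = v_1.
Inductive step: assume the claim holds for m = i, so v_i = 3^i + 7^i.
Then v_{i+1} = 3·v_i + 4·7^i = 3·(3^i + 7^i) + 4·7^i = 3^(i + 1) + 7^(i + 1),
which is the claimed formula at m = i+1.
By induction, the statement is established for all m ≥ 1.

v_m = 3^m + 7^m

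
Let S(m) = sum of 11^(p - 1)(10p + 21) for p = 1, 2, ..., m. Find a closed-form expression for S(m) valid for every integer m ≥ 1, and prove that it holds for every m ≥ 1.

We claim S(m) = 11^m(m + 2) - 2 for all m ≥ 1.
Base step (m = 1): S(1) = 31, and the closed form gives 31. They agree.
Inductive step: assume the claim holds for m = p, so S(p) = 11^p(p + 2) - 2.
Then S(p+1) = S(p) + (11^p(10p + 31)) = (11^p(p + 2) - 2) + (11^p(10p + 31)).
Simplifying, S(p+1) = 11·11^p·p + 33·11^p - 2 = 11^(p+1)((p+1) + 2) - 2,
which is the closed form with m = p+1.
By induction, the statement is established for all m ≥ 1.

S(m) = 11^m(m + 2) - 2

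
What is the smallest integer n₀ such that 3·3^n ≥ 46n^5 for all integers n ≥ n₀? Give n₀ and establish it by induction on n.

At n = 14: 14348907 < 24739904, so the inequality fails and n₀ ≥ 15. We prove 3·3^n ≥ 46n^5 for all n ≥ 15.
For the base case n = 15: 3·3^n = 43046721 and 46n^5 = 34931250, so 43046721 ≥ 34931250.
Inductive step: suppose the statement holds for some j ≥ 15, so 3·3^j ≥ 46j^5.
Then 3·3^(j + 1) = 3·(3·3^j) ≥ 3·(46j^5).
Also, for j ≥ 15 we have 3·(46j^5) ≥ 46(j+1)^5, since 3 ≥ (1 + 1/j)^5 for all j ≥ 15.
Combining, 3·3^(j + 1) ≥ 46(j+1)^5.
By the principle of mathematical induction, the result holds for all n ≥ 15.
Hence the smallest such n₀ is 15.

n₀ = 15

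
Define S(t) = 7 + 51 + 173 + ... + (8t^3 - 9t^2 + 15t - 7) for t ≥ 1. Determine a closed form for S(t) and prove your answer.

S(t) = t(2t^3 + t^2 + 5t - 1)

We claim S(t) = t(2t^3 + t^2 + 5t - 1) for all t ≥ 1.
Base step (t = 1): S(1) = 7, and the closed form gives 7. They agree.
Suppose the result is true for t = r, so S(r) = r(2r^3 + r^2 + 5r - 1).
Then S(r+1) = S(r) + (8r^3 + 15r^2 + 21r + 7) = (r(2r^3 + r^2 + 5r - 1)) + (8r^3 + 15r^2 + 21r + 7).
Simplifying, S(r+1) = (r + 1)(2r^3 + 7r^2 + 13r + 7) = (r+1)(2(r+1)^3 + (r+1)^2 + 5(r+1) - 1),
which is the closed form with t = r+1.
By induction, the statement is established for all t ≥ 1.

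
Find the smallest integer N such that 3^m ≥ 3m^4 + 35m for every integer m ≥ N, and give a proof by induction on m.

N = 10

At m = 9: 19683 < 19998, so the inequality fails and N ≥ 10. We prove 3^m ≥ 3m^4 + 35m for all m ≥ 10.
Base step (m = 10): 3^m = 59049 and 3m^4 + 35m = 30350, so 59049 ≥ 30350.
Inductive step: suppose the statement holds for some p ≥ 10, so 3^p ≥ 3p^4 + 35p.
Then 3^(p + 1) = 3·(3^p) ≥ 3·(3p^4 + 35p).
Also, for p ≥ 10 we have 3·(3p^4 + 35p) ≥ 3(p+1)^4 + 35(p+1), since 3·(3p^4 + 35p) − (3(p+1)^4 + 35(p+1)) = 6p^4 - 12p^3 - 18p^2 + 58p - 38, which is nonnegative for all p ≥ 10.
Combining, 3^(p + 1) ≥ 3(p+1)^4 + 35(p+1).
By induction, the statement is established for all m ≥ 10.
Hence the smallest such N is 10.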